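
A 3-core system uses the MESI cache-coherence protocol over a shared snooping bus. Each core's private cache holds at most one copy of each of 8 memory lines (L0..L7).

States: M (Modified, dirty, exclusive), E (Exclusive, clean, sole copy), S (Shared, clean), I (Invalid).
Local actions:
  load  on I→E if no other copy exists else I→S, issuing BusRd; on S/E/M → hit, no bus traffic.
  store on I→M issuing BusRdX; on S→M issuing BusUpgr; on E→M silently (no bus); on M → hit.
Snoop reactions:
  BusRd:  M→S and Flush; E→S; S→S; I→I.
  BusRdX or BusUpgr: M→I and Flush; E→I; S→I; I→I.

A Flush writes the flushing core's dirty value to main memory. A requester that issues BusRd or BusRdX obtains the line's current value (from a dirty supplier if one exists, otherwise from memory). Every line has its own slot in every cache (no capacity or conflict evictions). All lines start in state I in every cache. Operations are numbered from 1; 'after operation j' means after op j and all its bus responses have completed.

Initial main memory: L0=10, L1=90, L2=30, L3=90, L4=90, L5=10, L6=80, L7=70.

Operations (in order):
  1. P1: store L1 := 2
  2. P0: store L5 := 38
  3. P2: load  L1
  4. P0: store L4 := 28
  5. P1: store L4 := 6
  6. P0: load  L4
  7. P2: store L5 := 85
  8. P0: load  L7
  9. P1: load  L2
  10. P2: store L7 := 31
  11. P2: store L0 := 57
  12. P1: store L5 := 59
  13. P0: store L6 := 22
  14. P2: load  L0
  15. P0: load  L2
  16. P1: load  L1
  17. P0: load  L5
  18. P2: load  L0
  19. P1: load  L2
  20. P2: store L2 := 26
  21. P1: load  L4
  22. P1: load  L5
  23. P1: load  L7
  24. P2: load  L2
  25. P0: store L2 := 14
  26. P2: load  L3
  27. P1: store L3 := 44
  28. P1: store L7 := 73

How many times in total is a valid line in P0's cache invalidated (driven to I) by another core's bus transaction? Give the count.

  op1 P1: store L1 := 2 → I/M/I on L1; bus BusRdX; mem=90
  op2 P0: store L5 := 38 → M/I/I on L5; bus BusRdX; mem=10
  op3 P2: load  L1 → I/S/S on L1; bus BusRd Flush; mem=2
  op4 P0: store L4 := 28 → M/I/I on L4; bus BusRdX; mem=90
  op5 P1: store L4 := 6 → I/M/I on L4; bus BusRdX Flush; mem=28
  op6 P0: load  L4 → S/S/I on L4; bus BusRd Flush; mem=6
  op7 P2: store L5 := 85 → I/I/M on L5; bus BusRdX Flush; mem=38
  op8 P0: load  L7 → E/I/I on L7; bus BusRd; mem=70
  op9 P1: load  L2 → I/E/I on L2; bus BusRd; mem=30
  op10 P2: store L7 := 31 → I/I/M on L7; bus BusRdX; mem=70
  op11 P2: store L0 := 57 → I/I/M on L0; bus BusRdX; mem=10
  op12 P1: store L5 := 59 → I/M/I on L5; bus BusRdX Flush; mem=85
  op13 P0: store L6 := 22 → M/I/I on L6; bus BusRdX; mem=80
  op14 P2: load  L0 → I/I/M on L0; bus (none); mem=10
  op15 P0: load  L2 → S/S/I on L2; bus BusRd; mem=30
  op16 P1: load  L1 → I/S/S on L1; bus (none); mem=2
  op17 P0: load  L5 → S/S/I on L5; bus BusRd Flush; mem=59
  op18 P2: load  L0 → I/I/M on L0; bus (none); mem=10
  op19 P1: load  L2 → S/S/I on L2; bus (none); mem=30
  op20 P2: store L2 := 26 → I/I/M on L2; bus BusRdX; mem=30
  op21 P1: load  L4 → S/S/I on L4; bus (none); mem=6
  op22 P1: load  L5 → S/S/I on L5; bus (none); mem=59
  op23 P1: load  L7 → I/S/S on L7; bus BusRd Flush; mem=31
  op24 P2: load  L2 → I/I/M on L2; bus (none); mem=30
  op25 P0: store L2 := 14 → M/I/I on L2; bus BusRdX Flush; mem=26
  op26 P2: load  L3 → I/I/E on L3; bus BusRd; mem=90
  op27 P1: store L3 := 44 → I/M/I on L3; bus BusRdX; mem=90
  op28 P1: store L7 := 73 → I/M/I on L7; bus BusUpgr; mem=31

invalidations = 4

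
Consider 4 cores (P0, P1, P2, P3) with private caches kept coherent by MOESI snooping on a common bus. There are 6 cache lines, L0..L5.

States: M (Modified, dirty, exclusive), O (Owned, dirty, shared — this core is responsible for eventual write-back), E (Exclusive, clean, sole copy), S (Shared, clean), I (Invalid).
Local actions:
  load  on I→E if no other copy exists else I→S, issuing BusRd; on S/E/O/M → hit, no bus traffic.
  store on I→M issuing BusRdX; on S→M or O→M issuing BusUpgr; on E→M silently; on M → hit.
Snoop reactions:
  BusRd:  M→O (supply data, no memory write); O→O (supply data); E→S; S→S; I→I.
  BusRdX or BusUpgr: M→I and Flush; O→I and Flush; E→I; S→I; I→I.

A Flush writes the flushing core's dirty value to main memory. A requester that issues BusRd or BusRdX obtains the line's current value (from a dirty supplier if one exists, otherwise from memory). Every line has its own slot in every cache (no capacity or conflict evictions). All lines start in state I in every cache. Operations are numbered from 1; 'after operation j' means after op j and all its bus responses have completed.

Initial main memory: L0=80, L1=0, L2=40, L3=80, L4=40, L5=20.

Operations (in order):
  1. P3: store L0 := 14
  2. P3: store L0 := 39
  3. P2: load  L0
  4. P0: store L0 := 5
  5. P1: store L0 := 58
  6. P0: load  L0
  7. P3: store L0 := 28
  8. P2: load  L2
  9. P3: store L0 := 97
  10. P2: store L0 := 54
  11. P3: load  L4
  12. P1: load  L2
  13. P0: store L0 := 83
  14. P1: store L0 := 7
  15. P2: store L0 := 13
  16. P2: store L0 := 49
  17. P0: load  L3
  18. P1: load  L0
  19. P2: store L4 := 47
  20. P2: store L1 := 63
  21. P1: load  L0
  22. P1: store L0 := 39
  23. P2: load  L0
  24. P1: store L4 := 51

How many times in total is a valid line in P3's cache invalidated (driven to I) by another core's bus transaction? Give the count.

invalidations = 3

  op1 P3: store L0 := 14 → I/I/I/M on L0; bus BusRdX; mem=80
  op2 P3: store L0 := 39 → I/I/I/M on L0; bus (none); mem=80
  op3 P2: load  L0 → I/I/S/O on L0; bus BusRd; mem=80
  op4 P0: store L0 := 5 → M/I/I/I on L0; bus BusRdX Flush; mem=39
  op5 P1: store L0 := 58 → I/M/I/I on L0; bus BusRdX Flush; mem=5
  op6 P0: load  L0 → S/O/I/I on L0; bus BusRd; mem=5
  op7 P3: store L0 := 28 → I/I/I/M on L0; bus BusRdX Flush; mem=58
  op8 P2: load  L2 → I/I/E/I on L2; bus BusRd; mem=40
  op9 P3: store L0 := 97 → I/I/I/M on L0; bus (none); mem=58
  op10 P2: store L0 := 54 → I/I/M/I on L0; bus BusRdX Flush; mem=97
  op11 P3: load  L4 → I/I/I/E on L4; bus BusRd; mem=40
  op12 P1: load  L2 → I/S/S/I on L2; bus BusRd; mem=40
  op13 P0: store L0 := 83 → M/I/I/I on L0; bus BusRdX Flush; mem=54
  op14 P1: store L0 := 7 → I/M/I/I on L0; bus BusRdX Flush; mem=83
  op15 P2: store L0 := 13 → I/I/M/I on L0; bus BusRdX Flush; mem=7
  op16 P2: store L0 := 49 → I/I/M/I on L0; bus (none); mem=7
  op17 P0: load  L3 → E/I/I/I on L3; bus BusRd; mem=80
  op18 P1: load  L0 → I/S/O/I on L0; bus BusRd; mem=7
  op19 P2: store L4 := 47 → I/I/M/I on L4; bus BusRdX; mem=40
  op20 P2: store L1 := 63 → I/I/M/I on L1; bus BusRdX; mem=0
  op21 P1: load  L0 → I/S/O/I on L0; bus (none); mem=7
  op22 P1: store L0 := 39 → I/M/I/I on L0; bus BusUpgr Flush; mem=49
  op23 P2: load  L0 → I/O/S/I on L0; bus BusRd; mem=49
  op24 P1: store L4 := 51 → I/M/I/I on L4; bus BusRdX Flush; mem=47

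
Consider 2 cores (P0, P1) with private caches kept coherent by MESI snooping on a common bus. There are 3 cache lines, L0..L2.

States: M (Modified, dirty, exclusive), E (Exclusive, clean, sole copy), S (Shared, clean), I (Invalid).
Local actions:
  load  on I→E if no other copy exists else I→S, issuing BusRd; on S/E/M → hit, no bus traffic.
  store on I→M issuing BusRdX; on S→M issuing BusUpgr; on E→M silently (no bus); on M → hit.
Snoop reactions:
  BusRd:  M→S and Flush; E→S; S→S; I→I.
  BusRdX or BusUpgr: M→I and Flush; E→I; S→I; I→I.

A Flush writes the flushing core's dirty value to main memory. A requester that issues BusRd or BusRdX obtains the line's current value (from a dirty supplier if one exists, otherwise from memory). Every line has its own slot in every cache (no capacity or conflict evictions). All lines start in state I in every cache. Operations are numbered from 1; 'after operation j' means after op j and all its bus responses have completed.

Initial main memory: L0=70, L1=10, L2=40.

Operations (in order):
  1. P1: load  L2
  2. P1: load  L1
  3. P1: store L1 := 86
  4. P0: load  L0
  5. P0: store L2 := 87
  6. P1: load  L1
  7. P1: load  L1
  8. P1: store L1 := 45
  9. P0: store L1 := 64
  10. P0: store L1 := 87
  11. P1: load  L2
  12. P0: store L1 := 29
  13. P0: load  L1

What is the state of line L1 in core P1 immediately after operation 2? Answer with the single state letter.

state = E

step 1: P1: load  L2  ⟶  IE  (L2)  txn=BusRd  M[L2]=40
step 2: P1: load  L1  ⟶  IE  (L1)  txn=BusRd  M[L1]=10
step 3: P1: store L1 := 86  ⟶  IM  (L1)  txn=∅  M[L1]=10
step 4: P0: load  L0  ⟶  EI  (L0)  txn=BusRd  M[L0]=70
step 5: P0: store L2 := 87  ⟶  MI  (L2)  txn=BusRdX  M[L2]=40
step 6: P1: load  L1  ⟶  IM  (L1)  txn=∅  M[L1]=10
step 7: P1: load  L1  ⟶  IM  (L1)  txn=∅  M[L1]=10
step 8: P1: store L1 := 45  ⟶  IM  (L1)  txn=∅  M[L1]=10
step 9: P0: store L1 := 64  ⟶  MI  (L1)  txn=BusRdX+Flush  M[L1]=45
step 10: P0: store L1 := 87  ⟶  MI  (L1)  txn=∅  M[L1]=45
step 11: P1: load  L2  ⟶  SS  (L2)  txn=BusRd+Flush  M[L2]=87
step 12: P0: store L1 := 29  ⟶  MI  (L1)  txn=∅  M[L1]=45
step 13: P0: load  L1  ⟶  MI  (L1)  txn=∅  M[L1]=45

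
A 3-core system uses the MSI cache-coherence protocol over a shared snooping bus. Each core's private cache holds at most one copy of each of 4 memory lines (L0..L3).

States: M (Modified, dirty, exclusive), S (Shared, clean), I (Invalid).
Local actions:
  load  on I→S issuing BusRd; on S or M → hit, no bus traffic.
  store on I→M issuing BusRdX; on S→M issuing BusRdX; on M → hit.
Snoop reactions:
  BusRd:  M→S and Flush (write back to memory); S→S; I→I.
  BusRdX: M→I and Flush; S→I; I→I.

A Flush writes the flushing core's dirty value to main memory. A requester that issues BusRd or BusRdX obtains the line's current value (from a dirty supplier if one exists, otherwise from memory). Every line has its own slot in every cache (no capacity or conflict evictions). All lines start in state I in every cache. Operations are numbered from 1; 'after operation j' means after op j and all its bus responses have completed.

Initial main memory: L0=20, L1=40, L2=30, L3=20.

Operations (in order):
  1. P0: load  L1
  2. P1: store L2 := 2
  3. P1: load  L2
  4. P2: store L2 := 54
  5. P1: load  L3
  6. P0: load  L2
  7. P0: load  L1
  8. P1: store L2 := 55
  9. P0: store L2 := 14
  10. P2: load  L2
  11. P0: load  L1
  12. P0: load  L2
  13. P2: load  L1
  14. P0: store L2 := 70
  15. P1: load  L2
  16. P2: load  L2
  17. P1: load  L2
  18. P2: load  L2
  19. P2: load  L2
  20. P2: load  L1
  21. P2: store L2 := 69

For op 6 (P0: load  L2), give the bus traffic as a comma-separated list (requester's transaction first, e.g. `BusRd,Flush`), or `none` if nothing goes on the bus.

bus = BusRd,Flush

  op1 P0: load  L1 → S/I/I on L1; bus BusRd; mem=40
  op2 P1: store L2 := 2 → I/M/I on L2; bus BusRdX; mem=30
  op3 P1: load  L2 → I/M/I on L2; bus (none); mem=30
  op4 P2: store L2 := 54 → I/I/M on L2; bus BusRdX Flush; mem=2
  op5 P1: load  L3 → I/S/I on L3; bus BusRd; mem=20
  op6 P0: load  L2 → S/I/S on L2; bus BusRd Flush; mem=54
  op7 P0: load  L1 → S/I/I on L1; bus (none); mem=40
  op8 P1: store L2 := 55 → I/M/I on L2; bus BusRdX; mem=54
  op9 P0: store L2 := 14 → M/I/I on L2; bus BusRdX Flush; mem=55
  op10 P2: load  L2 → S/I/S on L2; bus BusRd Flush; mem=14
  op11 P0: load  L1 → S/I/I on L1; bus (none); mem=40
  op12 P0: load  L2 → S/I/S on L2; bus (none); mem=14
  op13 P2: load  L1 → S/I/S on L1; bus BusRd; mem=40
  op14 P0: store L2 := 70 → M/I/I on L2; bus BusRdX; mem=14
  op15 P1: load  L2 → S/S/I on L2; bus BusRd Flush; mem=70
  op16 P2: load  L2 → S/S/S on L2; bus BusRd; mem=70
  op17 P1: load  L2 → S/S/S on L2; bus (none); mem=70
  op18 P2: load  L2 → S/S/S on L2; bus (none); mem=70
  op19 P2: load  L2 → S/S/S on L2; bus (none); mem=70
  op20 P2: load  L1 → S/I/S on L1; bus (none); mem=40
  op21 P2: store L2 := 69 → I/I/M on L2; bus BusRdX; mem=70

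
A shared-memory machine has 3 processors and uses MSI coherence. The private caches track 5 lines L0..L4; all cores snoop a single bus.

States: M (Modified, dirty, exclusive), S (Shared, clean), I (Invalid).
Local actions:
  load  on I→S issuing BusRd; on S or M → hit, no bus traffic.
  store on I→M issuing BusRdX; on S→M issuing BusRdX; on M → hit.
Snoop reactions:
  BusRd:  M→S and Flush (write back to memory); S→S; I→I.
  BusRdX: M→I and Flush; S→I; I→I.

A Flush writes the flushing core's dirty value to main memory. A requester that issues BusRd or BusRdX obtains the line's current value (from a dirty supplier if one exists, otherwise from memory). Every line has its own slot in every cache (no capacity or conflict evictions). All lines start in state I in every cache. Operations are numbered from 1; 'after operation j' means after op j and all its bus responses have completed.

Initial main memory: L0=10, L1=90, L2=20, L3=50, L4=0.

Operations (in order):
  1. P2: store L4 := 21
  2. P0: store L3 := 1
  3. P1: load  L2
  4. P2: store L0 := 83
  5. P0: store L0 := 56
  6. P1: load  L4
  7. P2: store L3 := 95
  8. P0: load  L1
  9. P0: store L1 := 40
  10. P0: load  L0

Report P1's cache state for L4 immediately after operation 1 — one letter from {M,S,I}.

step 1: P2: store L4 := 21  ⟶  IIM  (L4)  txn=BusRdX  M[L4]=0
step 2: P0: store L3 := 1  ⟶  MII  (L3)  txn=BusRdX  M[L3]=50
step 3: P1: load  L2  ⟶  ISI  (L2)  txn=BusRd  M[L2]=20
step 4: P2: store L0 := 83  ⟶  IIM  (L0)  txn=BusRdX  M[L0]=10
step 5: P0: store L0 := 56  ⟶  MII  (L0)  txn=BusRdX+Flush  M[L0]=83
step 6: P1: load  L4  ⟶  ISS  (L4)  txn=BusRd+Flush  M[L4]=21
step 7: P2: store L3 := 95  ⟶  IIM  (L3)  txn=BusRdX+Flush  M[L3]=1
step 8: P0: load  L1  ⟶  SII  (L1)  txn=BusRd  M[L1]=90
step 9: P0: store L1 := 40  ⟶  MII  (L1)  txn=BusRdX  M[L1]=90
step 10: P0: load  L0  ⟶  MII  (L0)  txn=∅  M[L0]=83

state = I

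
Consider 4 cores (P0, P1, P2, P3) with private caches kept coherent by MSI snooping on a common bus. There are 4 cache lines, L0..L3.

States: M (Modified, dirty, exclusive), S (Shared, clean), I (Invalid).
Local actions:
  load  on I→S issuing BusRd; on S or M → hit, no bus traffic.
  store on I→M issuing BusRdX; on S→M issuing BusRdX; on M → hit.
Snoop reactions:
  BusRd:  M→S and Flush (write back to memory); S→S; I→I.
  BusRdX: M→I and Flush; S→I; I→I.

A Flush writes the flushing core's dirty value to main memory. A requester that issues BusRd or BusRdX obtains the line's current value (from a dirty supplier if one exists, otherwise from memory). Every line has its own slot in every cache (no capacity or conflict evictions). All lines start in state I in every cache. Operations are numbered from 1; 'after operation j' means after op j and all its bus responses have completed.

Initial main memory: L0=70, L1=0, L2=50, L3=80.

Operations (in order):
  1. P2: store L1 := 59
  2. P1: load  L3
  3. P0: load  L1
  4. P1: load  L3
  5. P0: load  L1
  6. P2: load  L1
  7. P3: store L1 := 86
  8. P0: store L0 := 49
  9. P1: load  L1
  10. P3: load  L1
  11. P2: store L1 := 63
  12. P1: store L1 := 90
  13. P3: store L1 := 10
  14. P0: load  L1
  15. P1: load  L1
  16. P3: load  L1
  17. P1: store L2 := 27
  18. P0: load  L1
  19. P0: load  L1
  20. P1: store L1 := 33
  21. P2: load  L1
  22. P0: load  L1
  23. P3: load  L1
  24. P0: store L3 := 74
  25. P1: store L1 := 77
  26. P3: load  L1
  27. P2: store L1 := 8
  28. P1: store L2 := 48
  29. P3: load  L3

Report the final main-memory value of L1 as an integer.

memory[L1] = 77

  op1 P2: store L1 := 59 → I/I/M/I on L1; bus BusRdX; mem=0
  op2 P1: load  L3 → I/S/I/I on L3; bus BusRd; mem=80
  op3 P0: load  L1 → S/I/S/I on L1; bus BusRd Flush; mem=59
  op4 P1: load  L3 → I/S/I/I on L3; bus (none); mem=80
  op5 P0: load  L1 → S/I/S/I on L1; bus (none); mem=59
  op6 P2: load  L1 → S/I/S/I on L1; bus (none); mem=59
  op7 P3: store L1 := 86 → I/I/I/M on L1; bus BusRdX; mem=59
  op8 P0: store L0 := 49 → M/I/I/I on L0; bus BusRdX; mem=70
  op9 P1: load  L1 → I/S/I/S on L1; bus BusRd Flush; mem=86
  op10 P3: load  L1 → I/S/I/S on L1; bus (none); mem=86
  op11 P2: store L1 := 63 → I/I/M/I on L1; bus BusRdX; mem=86
  op12 P1: store L1 := 90 → I/M/I/I on L1; bus BusRdX Flush; mem=63
  op13 P3: store L1 := 10 → I/I/I/M on L1; bus BusRdX Flush; mem=90
  op14 P0: load  L1 → S/I/I/S on L1; bus BusRd Flush; mem=10
  op15 P1: load  L1 → S/S/I/S on L1; bus BusRd; mem=10
  op16 P3: load  L1 → S/S/I/S on L1; bus (none); mem=10
  op17 P1: store L2 := 27 → I/M/I/I on L2; bus BusRdX; mem=50
  op18 P0: load  L1 → S/S/I/S on L1; bus (none); mem=10
  op19 P0: load  L1 → S/S/I/S on L1; bus (none); mem=10
  op20 P1: store L1 := 33 → I/M/I/I on L1; bus BusRdX; mem=10
  op21 P2: load  L1 → I/S/S/I on L1; bus BusRd Flush; mem=33
  op22 P0: load  L1 → S/S/S/I on L1; bus BusRd; mem=33
  op23 P3: load  L1 → S/S/S/S on L1; bus BusRd; mem=33
  op24 P0: store L3 := 74 → M/I/I/I on L3; bus BusRdX; mem=80
  op25 P1: store L1 := 77 → I/M/I/I on L1; bus BusRdX; mem=33
  op26 P3: load  L1 → I/S/I/S on L1; bus BusRd Flush; mem=77
  op27 P2: store L1 := 8 → I/I/M/I on L1; bus BusRdX; mem=77
  op28 P1: store L2 := 48 → I/M/I/I on L2; bus (none); mem=50
  op29 P3: load  L3 → S/I/I/S on L3; bus BusRd Flush; mem=74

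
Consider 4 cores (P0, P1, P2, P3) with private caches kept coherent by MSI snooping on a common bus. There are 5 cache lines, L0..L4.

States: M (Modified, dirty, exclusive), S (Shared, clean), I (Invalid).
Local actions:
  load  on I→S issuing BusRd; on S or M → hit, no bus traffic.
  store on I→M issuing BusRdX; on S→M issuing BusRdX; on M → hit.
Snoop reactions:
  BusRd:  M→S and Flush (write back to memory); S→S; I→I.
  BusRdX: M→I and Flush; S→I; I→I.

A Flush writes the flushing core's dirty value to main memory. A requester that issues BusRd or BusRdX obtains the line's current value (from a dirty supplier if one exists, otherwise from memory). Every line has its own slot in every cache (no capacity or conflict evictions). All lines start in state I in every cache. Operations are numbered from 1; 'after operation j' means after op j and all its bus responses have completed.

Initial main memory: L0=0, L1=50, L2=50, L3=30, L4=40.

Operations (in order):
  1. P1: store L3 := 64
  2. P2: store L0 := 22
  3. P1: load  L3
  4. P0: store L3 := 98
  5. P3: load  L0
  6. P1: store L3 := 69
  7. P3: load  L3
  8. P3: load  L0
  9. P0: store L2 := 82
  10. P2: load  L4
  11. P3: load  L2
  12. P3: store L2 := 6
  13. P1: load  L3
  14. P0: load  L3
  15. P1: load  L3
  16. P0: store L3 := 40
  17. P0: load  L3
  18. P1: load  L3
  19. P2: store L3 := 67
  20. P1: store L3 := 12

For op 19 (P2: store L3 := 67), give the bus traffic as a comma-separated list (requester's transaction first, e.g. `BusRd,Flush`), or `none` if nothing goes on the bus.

bus = BusRdX

step 1: P1: store L3 := 64  ⟶  IMII  (L3)  txn=BusRdX  M[L3]=30
step 2: P2: store L0 := 22  ⟶  IIMI  (L0)  txn=BusRdX  M[L0]=0
step 3: P1: load  L3  ⟶  IMII  (L3)  txn=∅  M[L3]=30
step 4: P0: store L3 := 98  ⟶  MIII  (L3)  txn=BusRdX+Flush  M[L3]=64
step 5: P3: load  L0  ⟶  IISS  (L0)  txn=BusRd+Flush  M[L0]=22
step 6: P1: store L3 := 69  ⟶  IMII  (L3)  txn=BusRdX+Flush  M[L3]=98
step 7: P3: load  L3  ⟶  ISIS  (L3)  txn=BusRd+Flush  M[L3]=69
step 8: P3: load  L0  ⟶  IISS  (L0)  txn=∅  M[L0]=22
step 9: P0: store L2 := 82  ⟶  MIII  (L2)  txn=BusRdX  M[L2]=50
step 10: P2: load  L4  ⟶  IISI  (L4)  txn=BusRd  M[L4]=40
step 11: P3: load  L2  ⟶  SIIS  (L2)  txn=BusRd+Flush  M[L2]=82
step 12: P3: store L2 := 6  ⟶  IIIM  (L2)  txn=BusRdX  M[L2]=82
step 13: P1: load  L3  ⟶  ISIS  (L3)  txn=∅  M[L3]=69
step 14: P0: load  L3  ⟶  SSIS  (L3)  txn=BusRd  M[L3]=69
step 15: P1: load  L3  ⟶  SSIS  (L3)  txn=∅  M[L3]=69
step 16: P0: store L3 := 40  ⟶  MIII  (L3)  txn=BusRdX  M[L3]=69
step 17: P0: load  L3  ⟶  MIII  (L3)  txn=∅  M[L3]=69
step 18: P1: load  L3  ⟶  SSII  (L3)  txn=BusRd+Flush  M[L3]=40
step 19: P2: store L3 := 67  ⟶  IIMI  (L3)  txn=BusRdX  M[L3]=40
step 20: P1: store L3 := 12  ⟶  IMII  (L3)  txn=BusRdX+Flush  M[L3]=67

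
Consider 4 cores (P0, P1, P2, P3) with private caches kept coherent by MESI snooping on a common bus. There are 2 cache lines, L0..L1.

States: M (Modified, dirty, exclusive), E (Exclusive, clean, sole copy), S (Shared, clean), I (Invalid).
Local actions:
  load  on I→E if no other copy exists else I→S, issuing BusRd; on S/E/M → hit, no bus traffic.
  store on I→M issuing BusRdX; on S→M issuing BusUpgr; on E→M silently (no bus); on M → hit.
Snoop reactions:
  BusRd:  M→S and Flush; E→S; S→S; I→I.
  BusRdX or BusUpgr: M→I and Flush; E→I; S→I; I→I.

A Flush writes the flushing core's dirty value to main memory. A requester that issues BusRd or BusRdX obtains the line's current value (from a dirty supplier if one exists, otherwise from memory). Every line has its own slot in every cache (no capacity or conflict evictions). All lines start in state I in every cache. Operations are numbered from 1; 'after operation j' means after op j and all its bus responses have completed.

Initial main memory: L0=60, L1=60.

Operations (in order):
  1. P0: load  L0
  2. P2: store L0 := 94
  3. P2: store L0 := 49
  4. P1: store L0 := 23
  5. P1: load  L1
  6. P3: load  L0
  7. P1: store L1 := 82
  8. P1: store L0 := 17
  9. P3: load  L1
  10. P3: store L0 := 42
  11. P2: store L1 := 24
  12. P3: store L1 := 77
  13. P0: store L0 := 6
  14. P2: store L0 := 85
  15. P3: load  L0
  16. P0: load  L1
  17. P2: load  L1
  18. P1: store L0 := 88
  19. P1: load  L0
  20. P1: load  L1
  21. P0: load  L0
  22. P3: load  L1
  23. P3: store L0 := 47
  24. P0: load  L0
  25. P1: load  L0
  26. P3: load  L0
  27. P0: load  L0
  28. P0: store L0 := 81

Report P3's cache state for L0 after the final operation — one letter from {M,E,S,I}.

state = I

[1] P0: load  L0 | P0:E(60), P1:I, P2:I, P3:I | bus: BusRd
[2] P2: store L0 := 94 | P0:I, P1:I, P2:M(94), P3:I | bus: BusRdX
[3] P2: store L0 := 49 | P0:I, P1:I, P2:M(49), P3:I | bus: none
[4] P1: store L0 := 23 | P0:I, P1:M(23), P2:I, P3:I | bus: BusRdX,Flush
[5] P1: load  L1 | P0:I, P1:E(60), P2:I, P3:I | bus: BusRd
[6] P3: load  L0 | P0:I, P1:S(23), P2:I, P3:S(23) | bus: BusRd,Flush
[7] P1: store L1 := 82 | P0:I, P1:M(82), P2:I, P3:I | bus: none
[8] P1: store L0 := 17 | P0:I, P1:M(17), P2:I, P3:I | bus: BusUpgr
[9] P3: load  L1 | P0:I, P1:S(82), P2:I, P3:S(82) | bus: BusRd,Flush
[10] P3: store L0 := 42 | P0:I, P1:I, P2:I, P3:M(42) | bus: BusRdX,Flush
[11] P2: store L1 := 24 | P0:I, P1:I, P2:M(24), P3:I | bus: BusRdX
[12] P3: store L1 := 77 | P0:I, P1:I, P2:I, P3:M(77) | bus: BusRdX,Flush
[13] P0: store L0 := 6 | P0:M(6), P1:I, P2:I, P3:I | bus: BusRdX,Flush
[14] P2: store L0 := 85 | P0:I, P1:I, P2:M(85), P3:I | bus: BusRdX,Flush
[15] P3: load  L0 | P0:I, P1:I, P2:S(85), P3:S(85) | bus: BusRd,Flush
[16] P0: load  L1 | P0:S(77), P1:I, P2:I, P3:S(77) | bus: BusRd,Flush
[17] P2: load  L1 | P0:S(77), P1:I, P2:S(77), P3:S(77) | bus: BusRd
[18] P1: store L0 := 88 | P0:I, P1:M(88), P2:I, P3:I | bus: BusRdX
[19] P1: load  L0 | P0:I, P1:M(88), P2:I, P3:I | bus: none
[20] P1: load  L1 | P0:S(77), P1:S(77), P2:S(77), P3:S(77) | bus: BusRd
[21] P0: load  L0 | P0:S(88), P1:S(88), P2:I, P3:I | bus: BusRd,Flush
[22] P3: load  L1 | P0:S(77), P1:S(77), P2:S(77), P3:S(77) | bus: none
[23] P3: store L0 := 47 | P0:I, P1:I, P2:I, P3:M(47) | bus: BusRdX
[24] P0: load  L0 | P0:S(47), P1:I, P2:I, P3:S(47) | bus: BusRd,Flush
[25] P1: load  L0 | P0:S(47), P1:S(47), P2:I, P3:S(47) | bus: BusRd
[26] P3: load  L0 | P0:S(47), P1:S(47), P2:I, P3:S(47) | bus: none
[27] P0: load  L0 | P0:S(47), P1:S(47), P2:I, P3:S(47) | bus: none
[28] P0: store L0 := 81 | P0:M(81), P1:I, P2:I, P3:I | bus: BusUpgr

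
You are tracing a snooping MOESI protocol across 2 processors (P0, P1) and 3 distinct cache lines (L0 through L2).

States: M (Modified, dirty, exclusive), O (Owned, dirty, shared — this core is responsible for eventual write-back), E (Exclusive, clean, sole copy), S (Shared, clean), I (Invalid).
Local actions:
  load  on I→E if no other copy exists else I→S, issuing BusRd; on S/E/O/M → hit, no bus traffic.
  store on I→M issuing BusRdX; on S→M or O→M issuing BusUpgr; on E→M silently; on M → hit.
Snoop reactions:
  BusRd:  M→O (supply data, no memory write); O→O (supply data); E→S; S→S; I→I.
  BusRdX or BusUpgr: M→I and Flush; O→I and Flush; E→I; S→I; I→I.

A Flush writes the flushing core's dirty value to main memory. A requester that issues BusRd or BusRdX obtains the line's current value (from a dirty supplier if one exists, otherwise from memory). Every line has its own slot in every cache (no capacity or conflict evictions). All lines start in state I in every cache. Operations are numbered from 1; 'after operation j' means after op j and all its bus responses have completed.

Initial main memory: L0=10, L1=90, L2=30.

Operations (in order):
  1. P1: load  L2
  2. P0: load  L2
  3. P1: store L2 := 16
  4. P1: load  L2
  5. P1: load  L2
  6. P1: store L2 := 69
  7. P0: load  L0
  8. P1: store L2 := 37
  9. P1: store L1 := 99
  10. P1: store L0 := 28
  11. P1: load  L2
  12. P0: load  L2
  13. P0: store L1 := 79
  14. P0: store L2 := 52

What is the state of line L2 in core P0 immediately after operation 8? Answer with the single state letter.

state = I

1. P1: load  L2  bus=[BusRd]  L2: P0=I P1=E  mem[L2]=30
2. P0: load  L2  bus=[BusRd]  L2: P0=S P1=S  mem[L2]=30
3. P1: store L2 := 16  bus=[BusUpgr]  L2: P0=I P1=M  mem[L2]=30
4. P1: load  L2  bus=[-]  L2: P0=I P1=M  mem[L2]=30
5. P1: load  L2  bus=[-]  L2: P0=I P1=M  mem[L2]=30
6. P1: store L2 := 69  bus=[-]  L2: P0=I P1=M  mem[L2]=30
7. P0: load  L0  bus=[BusRd]  L0: P0=E P1=I  mem[L0]=10
8. P1: store L2 := 37  bus=[-]  L2: P0=I P1=M  mem[L2]=30
9. P1: store L1 := 99  bus=[BusRdX]  L1: P0=I P1=M  mem[L1]=90
10. P1: store L0 := 28  bus=[BusRdX]  L0: P0=I P1=M  mem[L0]=10
11. P1: load  L2  bus=[-]  L2: P0=I P1=M  mem[L2]=30
12. P0: load  L2  bus=[BusRd]  L2: P0=S P1=O  mem[L2]=30
13. P0: store L1 := 79  bus=[BusRdX,Flush]  L1: P0=M P1=I  mem[L1]=99
14. P0: store L2 := 52  bus=[BusUpgr,Flush]  L2: P0=M P1=I  mem[L2]=37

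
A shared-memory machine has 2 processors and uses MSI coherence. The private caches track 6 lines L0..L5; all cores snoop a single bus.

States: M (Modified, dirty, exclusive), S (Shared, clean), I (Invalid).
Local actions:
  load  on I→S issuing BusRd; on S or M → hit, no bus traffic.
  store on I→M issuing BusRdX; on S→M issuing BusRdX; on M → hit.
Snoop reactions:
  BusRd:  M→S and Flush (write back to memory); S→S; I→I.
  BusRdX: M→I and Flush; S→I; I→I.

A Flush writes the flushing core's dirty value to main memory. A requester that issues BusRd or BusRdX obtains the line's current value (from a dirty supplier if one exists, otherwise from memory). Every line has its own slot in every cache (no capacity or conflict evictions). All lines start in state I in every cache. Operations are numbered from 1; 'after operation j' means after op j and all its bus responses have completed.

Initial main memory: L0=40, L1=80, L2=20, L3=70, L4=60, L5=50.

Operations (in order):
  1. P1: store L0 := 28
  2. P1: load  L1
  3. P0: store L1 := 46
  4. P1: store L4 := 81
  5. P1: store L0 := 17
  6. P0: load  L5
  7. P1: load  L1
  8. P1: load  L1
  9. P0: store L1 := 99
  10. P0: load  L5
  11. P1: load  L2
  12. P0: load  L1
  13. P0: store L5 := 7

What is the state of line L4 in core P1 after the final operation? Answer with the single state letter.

step 1: P1: store L0 := 28  ⟶  IM  (L0)  txn=BusRdX  M[L0]=40
step 2: P1: load  L1  ⟶  IS  (L1)  txn=BusRd  M[L1]=80
step 3: P0: store L1 := 46  ⟶  MI  (L1)  txn=BusRdX  M[L1]=80
step 4: P1: store L4 := 81  ⟶  IM  (L4)  txn=BusRdX  M[L4]=60
step 5: P1: store L0 := 17  ⟶  IM  (L0)  txn=∅  M[L0]=40
step 6: P0: load  L5  ⟶  SI  (L5)  txn=BusRd  M[L5]=50
step 7: P1: load  L1  ⟶  SS  (L1)  txn=BusRd+Flush  M[L1]=46
step 8: P1: load  L1  ⟶  SS  (L1)  txn=∅  M[L1]=46
step 9: P0: store L1 := 99  ⟶  MI  (L1)  txn=BusRdX  M[L1]=46
step 10: P0: load  L5  ⟶  SI  (L5)  txn=∅  M[L5]=50
step 11: P1: load  L2  ⟶  IS  (L2)  txn=BusRd  M[L2]=20
step 12: P0: load  L1  ⟶  MI  (L1)  txn=∅  M[L1]=46
step 13: P0: store L5 := 7  ⟶  MI  (L5)  txn=BusRdX  M[L5]=50

state = M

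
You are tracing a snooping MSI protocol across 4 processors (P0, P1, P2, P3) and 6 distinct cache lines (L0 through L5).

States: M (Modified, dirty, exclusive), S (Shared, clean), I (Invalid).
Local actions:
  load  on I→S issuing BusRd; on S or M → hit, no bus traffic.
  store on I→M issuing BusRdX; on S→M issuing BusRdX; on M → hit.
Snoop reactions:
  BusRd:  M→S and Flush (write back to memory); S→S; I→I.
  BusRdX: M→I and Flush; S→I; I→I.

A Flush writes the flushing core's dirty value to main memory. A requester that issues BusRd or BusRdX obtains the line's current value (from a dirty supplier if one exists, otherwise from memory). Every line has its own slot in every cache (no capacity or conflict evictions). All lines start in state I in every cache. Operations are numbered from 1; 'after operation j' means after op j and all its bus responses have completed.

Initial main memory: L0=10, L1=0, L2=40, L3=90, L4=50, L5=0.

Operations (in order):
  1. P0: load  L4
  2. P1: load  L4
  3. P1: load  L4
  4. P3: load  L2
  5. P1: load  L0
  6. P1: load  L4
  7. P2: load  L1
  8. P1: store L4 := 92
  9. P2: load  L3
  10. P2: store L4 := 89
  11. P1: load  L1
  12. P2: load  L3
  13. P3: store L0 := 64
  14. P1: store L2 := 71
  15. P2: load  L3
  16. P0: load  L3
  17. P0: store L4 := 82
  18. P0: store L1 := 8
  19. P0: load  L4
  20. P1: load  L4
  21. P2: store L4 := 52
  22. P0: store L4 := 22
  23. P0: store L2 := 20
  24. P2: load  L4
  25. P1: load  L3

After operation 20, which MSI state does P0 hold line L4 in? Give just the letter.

state = S

  op1 P0: load  L4 → S/I/I/I on L4; bus BusRd; mem=50
  op2 P1: load  L4 → S/S/I/I on L4; bus BusRd; mem=50
  op3 P1: load  L4 → S/S/I/I on L4; bus (none); mem=50
  op4 P3: load  L2 → I/I/I/S on L2; bus BusRd; mem=40
  op5 P1: load  L0 → I/S/I/I on L0; bus BusRd; mem=10
  op6 P1: load  L4 → S/S/I/I on L4; bus (none); mem=50
  op7 P2: load  L1 → I/I/S/I on L1; bus BusRd; mem=0
  op8 P1: store L4 := 92 → I/M/I/I on L4; bus BusRdX; mem=50
  op9 P2: load  L3 → I/I/S/I on L3; bus BusRd; mem=90
  op10 P2: store L4 := 89 → I/I/M/I on L4; bus BusRdX Flush; mem=92
  op11 P1: load  L1 → I/S/S/I on L1; bus BusRd; mem=0
  op12 P2: load  L3 → I/I/S/I on L3; bus (none); mem=90
  op13 P3: store L0 := 64 → I/I/I/M on L0; bus BusRdX; mem=10
  op14 P1: store L2 := 71 → I/M/I/I on L2; bus BusRdX; mem=40
  op15 P2: load  L3 → I/I/S/I on L3; bus (none); mem=90
  op16 P0: load  L3 → S/I/S/I on L3; bus BusRd; mem=90
  op17 P0: store L4 := 82 → M/I/I/I on L4; bus BusRdX Flush; mem=89
  op18 P0: store L1 := 8 → M/I/I/I on L1; bus BusRdX; mem=0
  op19 P0: load  L4 → M/I/I/I on L4; bus (none); mem=89
  op20 P1: load  L4 → S/S/I/I on L4; bus BusRd Flush; mem=82
  op21 P2: store L4 := 52 → I/I/M/I on L4; bus BusRdX; mem=82
  op22 P0: store L4 := 22 → M/I/I/I on L4; bus BusRdX Flush; mem=52
  op23 P0: store L2 := 20 → M/I/I/I on L2; bus BusRdX Flush; mem=71
  op24 P2: load  L4 → S/I/S/I on L4; bus BusRd Flush; mem=22
  op25 P1: load  L3 → S/S/S/I on L3; bus BusRd; mem=90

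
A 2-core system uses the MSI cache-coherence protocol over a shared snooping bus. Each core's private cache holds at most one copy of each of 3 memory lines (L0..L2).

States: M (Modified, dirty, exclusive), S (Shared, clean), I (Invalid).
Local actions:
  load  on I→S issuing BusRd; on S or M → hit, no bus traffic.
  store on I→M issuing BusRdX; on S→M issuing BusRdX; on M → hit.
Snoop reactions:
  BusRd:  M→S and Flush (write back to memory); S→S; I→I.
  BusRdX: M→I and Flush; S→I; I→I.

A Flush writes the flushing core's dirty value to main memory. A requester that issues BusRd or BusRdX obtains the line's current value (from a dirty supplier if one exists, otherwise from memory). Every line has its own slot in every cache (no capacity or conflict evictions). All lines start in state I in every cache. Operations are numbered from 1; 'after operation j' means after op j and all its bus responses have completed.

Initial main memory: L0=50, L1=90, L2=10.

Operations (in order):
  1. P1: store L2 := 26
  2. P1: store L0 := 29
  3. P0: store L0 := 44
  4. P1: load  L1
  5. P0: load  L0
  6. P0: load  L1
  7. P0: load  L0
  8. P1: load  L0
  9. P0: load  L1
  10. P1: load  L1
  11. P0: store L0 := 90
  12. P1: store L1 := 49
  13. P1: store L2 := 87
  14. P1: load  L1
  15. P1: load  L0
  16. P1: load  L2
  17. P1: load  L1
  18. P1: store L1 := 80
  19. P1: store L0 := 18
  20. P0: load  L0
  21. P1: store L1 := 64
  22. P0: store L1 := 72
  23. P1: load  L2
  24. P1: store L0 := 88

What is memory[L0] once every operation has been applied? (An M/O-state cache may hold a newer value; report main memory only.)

step 1: P1: store L2 := 26  ⟶  IM  (L2)  txn=BusRdX  M[L2]=10
step 2: P1: store L0 := 29  ⟶  IM  (L0)  txn=BusRdX  M[L0]=50
step 3: P0: store L0 := 44  ⟶  MI  (L0)  txn=BusRdX+Flush  M[L0]=29
step 4: P1: load  L1  ⟶  IS  (L1)  txn=BusRd  M[L1]=90
step 5: P0: load  L0  ⟶  MI  (L0)  txn=∅  M[L0]=29
step 6: P0: load  L1  ⟶  SS  (L1)  txn=BusRd  M[L1]=90
step 7: P0: load  L0  ⟶  MI  (L0)  txn=∅  M[L0]=29
step 8: P1: load  L0  ⟶  SS  (L0)  txn=BusRd+Flush  M[L0]=44
step 9: P0: load  L1  ⟶  SS  (L1)  txn=∅  M[L1]=90
step 10: P1: load  L1  ⟶  SS  (L1)  txn=∅  M[L1]=90
step 11: P0: store L0 := 90  ⟶  MI  (L0)  txn=BusRdX  M[L0]=44
step 12: P1: store L1 := 49  ⟶  IM  (L1)  txn=BusRdX  M[L1]=90
step 13: P1: store L2 := 87  ⟶  IM  (L2)  txn=∅  M[L2]=10
step 14: P1: load  L1  ⟶  IM  (L1)  txn=∅  M[L1]=90
step 15: P1: load  L0  ⟶  SS  (L0)  txn=BusRd+Flush  M[L0]=90
step 16: P1: load  L2  ⟶  IM  (L2)  txn=∅  M[L2]=10
step 17: P1: load  L1  ⟶  IM  (L1)  txn=∅  M[L1]=90
step 18: P1: store L1 := 80  ⟶  IM  (L1)  txn=∅  M[L1]=90
step 19: P1: store L0 := 18  ⟶  IM  (L0)  txn=BusRdX  M[L0]=90
step 20: P0: load  L0  ⟶  SS  (L0)  txn=BusRd+Flush  M[L0]=18
step 21: P1: store L1 := 64  ⟶  IM  (L1)  txn=∅  M[L1]=90
step 22: P0: store L1 := 72  ⟶  MI  (L1)  txn=BusRdX+Flush  M[L1]=64
step 23: P1: load  L2  ⟶  IM  (L2)  txn=∅  M[L2]=10
step 24: P1: store L0 := 88  ⟶  IM  (L0)  txn=BusRdX  M[L0]=18

memory[L0] = 18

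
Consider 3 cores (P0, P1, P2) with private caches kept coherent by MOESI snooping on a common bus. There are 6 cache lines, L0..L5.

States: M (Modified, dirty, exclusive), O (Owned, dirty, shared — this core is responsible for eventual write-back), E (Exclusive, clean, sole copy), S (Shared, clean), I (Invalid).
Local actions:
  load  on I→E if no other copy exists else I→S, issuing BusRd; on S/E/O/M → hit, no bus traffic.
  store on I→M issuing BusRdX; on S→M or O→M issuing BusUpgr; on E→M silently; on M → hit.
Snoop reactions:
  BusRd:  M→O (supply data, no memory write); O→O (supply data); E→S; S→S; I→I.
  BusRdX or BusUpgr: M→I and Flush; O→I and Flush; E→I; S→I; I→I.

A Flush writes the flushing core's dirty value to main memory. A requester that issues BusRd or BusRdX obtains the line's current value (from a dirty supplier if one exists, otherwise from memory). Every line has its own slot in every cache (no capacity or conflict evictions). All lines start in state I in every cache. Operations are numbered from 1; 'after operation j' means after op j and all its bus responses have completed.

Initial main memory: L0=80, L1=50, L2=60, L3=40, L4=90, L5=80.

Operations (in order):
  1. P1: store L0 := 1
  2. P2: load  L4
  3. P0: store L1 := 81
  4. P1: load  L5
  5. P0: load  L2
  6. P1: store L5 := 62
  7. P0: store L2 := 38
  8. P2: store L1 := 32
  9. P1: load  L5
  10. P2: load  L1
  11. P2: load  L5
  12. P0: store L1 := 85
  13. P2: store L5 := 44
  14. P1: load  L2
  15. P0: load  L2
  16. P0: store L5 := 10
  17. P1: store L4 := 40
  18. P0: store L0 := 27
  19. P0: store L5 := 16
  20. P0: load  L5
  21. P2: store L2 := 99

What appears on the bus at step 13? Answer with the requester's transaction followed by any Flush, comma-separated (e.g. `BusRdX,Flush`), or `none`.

bus = BusUpgr,Flush

  op1 P1: store L0 := 1 → I/M/I on L0; bus BusRdX; mem=80
  op2 P2: load  L4 → I/I/E on L4; bus BusRd; mem=90
  op3 P0: store L1 := 81 → M/I/I on L1; bus BusRdX; mem=50
  op4 P1: load  L5 → I/E/I on L5; bus BusRd; mem=80
  op5 P0: load  L2 → E/I/I on L2; bus BusRd; mem=60
  op6 P1: store L5 := 62 → I/M/I on L5; bus (none); mem=80
  op7 P0: store L2 := 38 → M/I/I on L2; bus (none); mem=60
  op8 P2: store L1 := 32 → I/I/M on L1; bus BusRdX Flush; mem=81
  op9 P1: load  L5 → I/M/I on L5; bus (none); mem=80
  op10 P2: load  L1 → I/I/M on L1; bus (none); mem=81
  op11 P2: load  L5 → I/O/S on L5; bus BusRd; mem=80
  op12 P0: store L1 := 85 → M/I/I on L1; bus BusRdX Flush; mem=32
  op13 P2: store L5 := 44 → I/I/M on L5; bus BusUpgr Flush; mem=62
  op14 P1: load  L2 → O/S/I on L2; bus BusRd; mem=60
  op15 P0: load  L2 → O/S/I on L2; bus (none); mem=60
  op16 P0: store L5 := 10 → M/I/I on L5; bus BusRdX Flush; mem=44
  op17 P1: store L4 := 40 → I/M/I on L4; bus BusRdX; mem=90
  op18 P0: store L0 := 27 → M/I/I on L0; bus BusRdX Flush; mem=1
  op19 P0: store L5 := 16 → M/I/I on L5; bus (none); mem=44
  op20 P0: load  L5 → M/I/I on L5; bus (none); mem=44
  op21 P2: store L2 := 99 → I/I/M on L2; bus BusRdX Flush; mem=38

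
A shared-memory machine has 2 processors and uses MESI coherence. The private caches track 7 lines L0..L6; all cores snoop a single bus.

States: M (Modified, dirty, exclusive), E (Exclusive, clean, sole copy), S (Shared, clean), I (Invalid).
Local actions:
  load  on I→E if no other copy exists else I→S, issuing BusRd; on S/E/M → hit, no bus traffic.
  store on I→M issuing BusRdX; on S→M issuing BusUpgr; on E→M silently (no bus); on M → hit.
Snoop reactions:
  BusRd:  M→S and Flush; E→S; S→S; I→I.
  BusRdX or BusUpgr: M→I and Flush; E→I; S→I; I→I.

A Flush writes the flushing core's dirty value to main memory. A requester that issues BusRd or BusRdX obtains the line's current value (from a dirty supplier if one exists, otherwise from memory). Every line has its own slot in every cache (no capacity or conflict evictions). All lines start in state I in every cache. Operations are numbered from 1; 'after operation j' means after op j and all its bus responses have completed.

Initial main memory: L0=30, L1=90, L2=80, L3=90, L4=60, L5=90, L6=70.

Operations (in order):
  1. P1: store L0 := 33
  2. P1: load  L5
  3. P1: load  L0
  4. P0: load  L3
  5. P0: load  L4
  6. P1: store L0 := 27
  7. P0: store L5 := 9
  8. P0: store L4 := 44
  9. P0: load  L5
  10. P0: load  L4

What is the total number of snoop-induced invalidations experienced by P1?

invalidations = 1

step 1: P1: store L0 := 33  ⟶  IM  (L0)  txn=BusRdX  M[L0]=30
step 2: P1: load  L5  ⟶  IE  (L5)  txn=BusRd  M[L5]=90
step 3: P1: load  L0  ⟶  IM  (L0)  txn=∅  M[L0]=30
step 4: P0: load  L3  ⟶  EI  (L3)  txn=BusRd  M[L3]=90
step 5: P0: load  L4  ⟶  EI  (L4)  txn=BusRd  M[L4]=60
step 6: P1: store L0 := 27  ⟶  IM  (L0)  txn=∅  M[L0]=30
step 7: P0: store L5 := 9  ⟶  MI  (L5)  txn=BusRdX  M[L5]=90
step 8: P0: store L4 := 44  ⟶  MI  (L4)  txn=∅  M[L4]=60
step 9: P0: load  L5  ⟶  MI  (L5)  txn=∅  M[L5]=90
step 10: P0: load  L4  ⟶  MI  (L4)  txn=∅  M[L4]=60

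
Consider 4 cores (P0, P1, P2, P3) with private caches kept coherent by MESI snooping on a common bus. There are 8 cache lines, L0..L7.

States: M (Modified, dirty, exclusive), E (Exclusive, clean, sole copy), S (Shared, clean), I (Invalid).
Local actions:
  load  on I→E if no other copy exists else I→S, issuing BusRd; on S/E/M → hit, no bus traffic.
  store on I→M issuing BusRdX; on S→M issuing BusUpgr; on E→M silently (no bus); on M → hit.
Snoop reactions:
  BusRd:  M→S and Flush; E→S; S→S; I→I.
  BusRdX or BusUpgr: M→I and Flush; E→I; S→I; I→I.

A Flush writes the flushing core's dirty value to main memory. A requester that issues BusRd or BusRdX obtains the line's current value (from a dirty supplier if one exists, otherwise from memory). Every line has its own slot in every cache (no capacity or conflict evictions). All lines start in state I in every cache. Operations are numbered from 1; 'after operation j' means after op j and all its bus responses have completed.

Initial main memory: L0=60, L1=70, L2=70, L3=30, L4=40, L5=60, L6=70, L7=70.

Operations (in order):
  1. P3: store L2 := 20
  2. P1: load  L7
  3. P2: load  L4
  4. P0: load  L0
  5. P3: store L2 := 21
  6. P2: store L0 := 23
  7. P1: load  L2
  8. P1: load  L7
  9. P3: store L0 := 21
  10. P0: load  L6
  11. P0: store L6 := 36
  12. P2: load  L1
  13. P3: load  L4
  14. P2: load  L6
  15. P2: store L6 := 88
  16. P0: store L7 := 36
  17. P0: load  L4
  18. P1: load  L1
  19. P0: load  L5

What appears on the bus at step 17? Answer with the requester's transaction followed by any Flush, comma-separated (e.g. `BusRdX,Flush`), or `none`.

[1] P3: store L2 := 20 | P0:I, P1:I, P2:I, P3:M(20) | bus: BusRdX
[2] P1: load  L7 | P0:I, P1:E(70), P2:I, P3:I | bus: BusRd
[3] P2: load  L4 | P0:I, P1:I, P2:E(40), P3:I | bus: BusRd
[4] P0: load  L0 | P0:E(60), P1:I, P2:I, P3:I | bus: BusRd
[5] P3: store L2 := 21 | P0:I, P1:I, P2:I, P3:M(21) | bus: none
[6] P2: store L0 := 23 | P0:I, P1:I, P2:M(23), P3:I | bus: BusRdX
[7] P1: load  L2 | P0:I, P1:S(21), P2:I, P3:S(21) | bus: BusRd,Flush
[8] P1: load  L7 | P0:I, P1:E(70), P2:I, P3:I | bus: none
[9] P3: store L0 := 21 | P0:I, P1:I, P2:I, P3:M(21) | bus: BusRdX,Flush
[10] P0: load  L6 | P0:E(70), P1:I, P2:I, P3:I | bus: BusRd
[11] P0: store L6 := 36 | P0:M(36), P1:I, P2:I, P3:I | bus: none
[12] P2: load  L1 | P0:I, P1:I, P2:E(70), P3:I | bus: BusRd
[13] P3: load  L4 | P0:I, P1:I, P2:S(40), P3:S(40) | bus: BusRd
[14] P2: load  L6 | P0:S(36), P1:I, P2:S(36), P3:I | bus: BusRd,Flush
[15] P2: store L6 := 88 | P0:I, P1:I, P2:M(88), P3:I | bus: BusUpgr
[16] P0: store L7 := 36 | P0:M(36), P1:I, P2:I, P3:I | bus: BusRdX
[17] P0: load  L4 | P0:S(40), P1:I, P2:S(40), P3:S(40) | bus: BusRd
[18] P1: load  L1 | P0:I, P1:S(70), P2:S(70), P3:I | bus: BusRd
[19] P0: load  L5 | P0:E(60), P1:I, P2:I, P3:I | bus: BusRd

bus = BusRd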